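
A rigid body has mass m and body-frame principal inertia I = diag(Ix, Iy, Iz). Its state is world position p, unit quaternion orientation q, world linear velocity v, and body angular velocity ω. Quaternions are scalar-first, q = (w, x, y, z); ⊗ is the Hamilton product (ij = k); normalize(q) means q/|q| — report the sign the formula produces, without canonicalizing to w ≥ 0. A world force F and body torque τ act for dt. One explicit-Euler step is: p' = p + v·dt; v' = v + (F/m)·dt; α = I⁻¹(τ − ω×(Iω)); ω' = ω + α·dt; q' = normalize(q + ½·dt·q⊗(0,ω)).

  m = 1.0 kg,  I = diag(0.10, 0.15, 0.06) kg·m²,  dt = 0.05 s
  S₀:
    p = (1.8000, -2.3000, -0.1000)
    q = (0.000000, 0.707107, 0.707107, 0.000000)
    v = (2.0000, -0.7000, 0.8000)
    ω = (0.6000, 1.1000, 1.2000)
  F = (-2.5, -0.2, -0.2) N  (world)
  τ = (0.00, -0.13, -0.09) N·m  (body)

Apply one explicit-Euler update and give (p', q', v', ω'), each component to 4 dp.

gyro term ω×Iω = (-0.1188, 0.0288, 0.0330)
α = I⁻¹(τ − ω×Iω) = (1.1880, -1.0587, -2.0500)
ω + α·dt = (0.6594, 1.0471, 1.0975)
2q̇ = q⊗(0,ω) = (-1.2020819, 0.8485284, -0.8485284, 0.3535535)
q + ½dt·q⊗(0,ω), renormalized = (-0.0300, 0.7276, 0.6852, 0.0088)
new position p' = (1.9000, -2.3350, -0.0600)
v + (F/m)dt = (1.8750, -0.7100, 0.7900)

p' = (1.9000, -2.3350, -0.0600)
q' = (-0.0300, 0.7276, 0.6852, 0.0088)
v' = (1.8750, -0.7100, 0.7900)
ω' = (0.6594, 1.0471, 1.0975)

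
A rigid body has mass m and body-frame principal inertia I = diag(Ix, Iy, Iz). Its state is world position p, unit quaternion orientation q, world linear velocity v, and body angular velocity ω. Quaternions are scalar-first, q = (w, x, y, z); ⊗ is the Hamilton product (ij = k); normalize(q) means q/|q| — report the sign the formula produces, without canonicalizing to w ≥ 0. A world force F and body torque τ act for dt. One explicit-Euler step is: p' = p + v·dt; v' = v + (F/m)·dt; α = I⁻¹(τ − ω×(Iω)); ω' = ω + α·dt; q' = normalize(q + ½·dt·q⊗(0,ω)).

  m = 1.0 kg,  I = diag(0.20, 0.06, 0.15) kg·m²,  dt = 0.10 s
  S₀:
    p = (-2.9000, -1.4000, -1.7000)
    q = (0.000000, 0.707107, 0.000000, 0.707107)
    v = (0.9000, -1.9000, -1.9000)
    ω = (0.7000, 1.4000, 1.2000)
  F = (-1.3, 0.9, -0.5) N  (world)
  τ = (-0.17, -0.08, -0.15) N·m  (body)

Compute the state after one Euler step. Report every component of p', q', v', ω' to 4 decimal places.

p' = (-2.8100, -1.5900, -1.8900)
q' = (-0.0669, 0.6544, -0.0176, 0.7530)
v' = (0.7700, -1.8100, -1.9500)
ω' = (0.5394, 1.1967, 1.1915)

a = (-1.3000, 0.9000, -0.5000)
p + v·dt = (-2.8100, -1.5900, -1.8900)
v' = v + a·dt = (0.7700, -1.8100, -1.9500)
(τ − ω×Iω)/I = (-1.6060, -2.0333, -0.0853)
new body rate ω' = (0.5394, 1.1967, 1.1915)
Hamilton product q⊗(0,ω) = (-1.3435033, -0.9899498, -0.3535535, 0.9899498)
q' = normalize(q + ½dt·q⊗(0,ω)) = (-0.0669, 0.6544, -0.0176, 0.7530)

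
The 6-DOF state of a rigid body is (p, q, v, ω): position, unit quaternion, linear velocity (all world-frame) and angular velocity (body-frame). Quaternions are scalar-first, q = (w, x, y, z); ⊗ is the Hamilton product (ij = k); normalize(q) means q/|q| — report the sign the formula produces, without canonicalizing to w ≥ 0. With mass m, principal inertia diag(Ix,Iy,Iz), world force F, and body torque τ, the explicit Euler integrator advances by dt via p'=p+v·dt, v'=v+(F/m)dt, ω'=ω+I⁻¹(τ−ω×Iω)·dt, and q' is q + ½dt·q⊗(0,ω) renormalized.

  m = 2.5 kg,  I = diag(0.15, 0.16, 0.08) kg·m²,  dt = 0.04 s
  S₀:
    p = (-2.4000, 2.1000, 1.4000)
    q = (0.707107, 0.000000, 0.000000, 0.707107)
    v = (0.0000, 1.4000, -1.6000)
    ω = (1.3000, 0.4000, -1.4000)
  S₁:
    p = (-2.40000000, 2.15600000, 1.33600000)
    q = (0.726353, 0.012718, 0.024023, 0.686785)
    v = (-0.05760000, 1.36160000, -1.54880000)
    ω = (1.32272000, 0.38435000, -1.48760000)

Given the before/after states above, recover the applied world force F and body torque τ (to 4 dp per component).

rate change Δω = (0.02272000, -0.01565000, -0.08760000)
applied torque τ = (0.1300, -0.1900, -0.1700)
Δv = v₁−v₀ = (-0.05760000, -0.03840000, 0.05120000)
m·(v₁−v₀)/dt = (-3.6000, -2.4000, 3.2000)

F = (-3.6000, -2.4000, 3.2000)
τ = (0.1300, -0.1900, -0.1700)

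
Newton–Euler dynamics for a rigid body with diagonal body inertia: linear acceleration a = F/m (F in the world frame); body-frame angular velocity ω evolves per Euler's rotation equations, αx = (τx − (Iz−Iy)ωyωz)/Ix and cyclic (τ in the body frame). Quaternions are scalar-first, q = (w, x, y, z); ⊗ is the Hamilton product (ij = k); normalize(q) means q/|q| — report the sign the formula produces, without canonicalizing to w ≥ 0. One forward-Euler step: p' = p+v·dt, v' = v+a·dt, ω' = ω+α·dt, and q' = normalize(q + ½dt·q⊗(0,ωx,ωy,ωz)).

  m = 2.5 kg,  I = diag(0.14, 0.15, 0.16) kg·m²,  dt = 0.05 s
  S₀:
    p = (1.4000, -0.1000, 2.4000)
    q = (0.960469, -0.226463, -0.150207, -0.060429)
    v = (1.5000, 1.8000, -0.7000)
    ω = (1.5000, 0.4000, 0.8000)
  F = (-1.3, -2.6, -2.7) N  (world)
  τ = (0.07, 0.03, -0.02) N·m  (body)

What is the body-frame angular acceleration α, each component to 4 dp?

gyro term ω×Iω = (0.0032, -0.0240, 0.0060)
(τ − ω×Iω)/I = (0.4771, 0.3600, -0.1625)

α = (0.4771, 0.3600, -0.1625)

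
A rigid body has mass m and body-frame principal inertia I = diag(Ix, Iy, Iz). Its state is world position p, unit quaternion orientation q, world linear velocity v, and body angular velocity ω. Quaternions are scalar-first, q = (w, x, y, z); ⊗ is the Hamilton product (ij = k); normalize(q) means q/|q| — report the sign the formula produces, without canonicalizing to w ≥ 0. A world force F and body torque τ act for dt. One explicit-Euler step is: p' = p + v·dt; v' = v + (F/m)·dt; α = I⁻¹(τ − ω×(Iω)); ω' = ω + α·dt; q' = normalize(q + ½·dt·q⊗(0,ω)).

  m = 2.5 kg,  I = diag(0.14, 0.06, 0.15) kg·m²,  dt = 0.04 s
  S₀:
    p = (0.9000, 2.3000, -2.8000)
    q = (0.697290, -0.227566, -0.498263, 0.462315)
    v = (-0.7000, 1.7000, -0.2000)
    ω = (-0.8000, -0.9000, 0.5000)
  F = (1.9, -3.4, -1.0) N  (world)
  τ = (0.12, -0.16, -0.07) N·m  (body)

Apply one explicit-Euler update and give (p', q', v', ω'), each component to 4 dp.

p' = (0.8720, 2.3680, -2.8080)
q' = (0.6798, -0.2353, -0.5158, 0.4653)
v' = (-0.6696, 1.6456, -0.2160)
ω' = (-0.7541, -1.0093, 0.4967)

new position p' = (0.8720, 2.3680, -2.8080)
v + (F/m)dt = (-0.6696, 1.6456, -0.2160)
ω×(Iω) gyroscopic = (-0.0405, 0.0040, -0.0576)
α = I⁻¹(τ − ω×Iω) = (1.1464, -2.7333, -0.0827)
new body rate ω' = (-0.7541, -1.0093, 0.4967)
q⊗(0,ω) = (-0.8616470, -0.3908800, -0.8836300, 0.1548440)
q' = normalize(q + ½dt·q⊗(0,ω)) = (0.6798, -0.2353, -0.5158, 0.4653)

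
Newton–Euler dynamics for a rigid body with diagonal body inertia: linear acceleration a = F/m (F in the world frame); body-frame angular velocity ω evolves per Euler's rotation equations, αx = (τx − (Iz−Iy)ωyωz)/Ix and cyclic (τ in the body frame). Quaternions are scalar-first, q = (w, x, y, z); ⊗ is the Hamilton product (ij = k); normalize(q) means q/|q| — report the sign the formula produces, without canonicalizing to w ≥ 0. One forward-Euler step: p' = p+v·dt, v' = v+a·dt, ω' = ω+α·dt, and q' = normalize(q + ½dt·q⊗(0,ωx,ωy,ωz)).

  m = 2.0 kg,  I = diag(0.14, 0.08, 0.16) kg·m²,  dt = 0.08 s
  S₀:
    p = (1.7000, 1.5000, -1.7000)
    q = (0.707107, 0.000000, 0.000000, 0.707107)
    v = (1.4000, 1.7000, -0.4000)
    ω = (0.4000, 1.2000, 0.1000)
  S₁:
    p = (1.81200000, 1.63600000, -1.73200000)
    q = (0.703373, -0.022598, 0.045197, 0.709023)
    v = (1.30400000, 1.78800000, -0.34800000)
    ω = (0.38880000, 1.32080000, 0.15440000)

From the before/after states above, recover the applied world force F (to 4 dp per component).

v₁ − v₀ = (-0.09600000, 0.08800000, 0.05200000)
m·(v₁−v₀)/dt = (-2.4000, 2.2000, 1.3000)

F = (-2.4000, 2.2000, 1.3000)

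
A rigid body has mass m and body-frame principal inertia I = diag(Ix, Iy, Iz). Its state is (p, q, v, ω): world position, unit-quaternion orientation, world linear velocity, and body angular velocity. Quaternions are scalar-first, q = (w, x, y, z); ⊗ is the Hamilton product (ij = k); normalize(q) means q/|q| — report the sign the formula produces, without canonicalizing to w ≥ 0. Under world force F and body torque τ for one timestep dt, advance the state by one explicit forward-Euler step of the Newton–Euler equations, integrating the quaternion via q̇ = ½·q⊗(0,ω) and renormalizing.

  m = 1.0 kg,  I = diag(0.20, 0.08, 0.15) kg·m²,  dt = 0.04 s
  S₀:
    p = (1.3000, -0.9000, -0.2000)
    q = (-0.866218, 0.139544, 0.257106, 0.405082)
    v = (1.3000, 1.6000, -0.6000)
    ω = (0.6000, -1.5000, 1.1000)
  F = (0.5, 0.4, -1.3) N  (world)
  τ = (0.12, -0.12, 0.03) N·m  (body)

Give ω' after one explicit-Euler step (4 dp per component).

ω' = (0.6471, -1.5765, 1.0792)

gyro term ω×Iω = (-0.1155, 0.0330, 0.1080)
(τ − ω×Iω)/I = (1.1775, -1.9125, -0.5200)
new body rate ω' = (0.6471, -1.5765, 1.0792)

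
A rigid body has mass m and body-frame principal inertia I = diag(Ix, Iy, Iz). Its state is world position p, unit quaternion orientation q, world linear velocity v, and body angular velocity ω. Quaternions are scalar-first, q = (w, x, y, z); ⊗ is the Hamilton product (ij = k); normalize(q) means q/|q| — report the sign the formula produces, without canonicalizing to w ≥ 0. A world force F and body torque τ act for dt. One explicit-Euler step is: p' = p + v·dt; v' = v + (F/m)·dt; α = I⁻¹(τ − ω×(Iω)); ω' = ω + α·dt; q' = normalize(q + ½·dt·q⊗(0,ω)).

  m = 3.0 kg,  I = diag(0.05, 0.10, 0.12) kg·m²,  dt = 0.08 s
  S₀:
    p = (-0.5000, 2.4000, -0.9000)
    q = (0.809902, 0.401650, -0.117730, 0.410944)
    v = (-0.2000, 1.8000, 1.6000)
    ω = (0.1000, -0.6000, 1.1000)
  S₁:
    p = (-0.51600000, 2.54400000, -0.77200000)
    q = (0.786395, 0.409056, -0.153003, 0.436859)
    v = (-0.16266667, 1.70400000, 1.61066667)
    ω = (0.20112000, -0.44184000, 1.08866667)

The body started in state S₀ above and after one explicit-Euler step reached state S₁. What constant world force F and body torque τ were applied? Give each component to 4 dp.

F = (1.4000, -3.6000, 0.4000)
τ = (0.0500, 0.1900, -0.0200)

v₁ − v₀ = (0.03733333, -0.09600000, 0.01066667)
m·(v₁−v₀)/dt = (1.4000, -3.6000, 0.4000)
ω₁ − ω₀ = (0.10112000, 0.15816000, -0.01133333)
precession coupling = (-0.0132, -0.0077, -0.0030)
I·α + gyro = (0.0500, 0.1900, -0.0200)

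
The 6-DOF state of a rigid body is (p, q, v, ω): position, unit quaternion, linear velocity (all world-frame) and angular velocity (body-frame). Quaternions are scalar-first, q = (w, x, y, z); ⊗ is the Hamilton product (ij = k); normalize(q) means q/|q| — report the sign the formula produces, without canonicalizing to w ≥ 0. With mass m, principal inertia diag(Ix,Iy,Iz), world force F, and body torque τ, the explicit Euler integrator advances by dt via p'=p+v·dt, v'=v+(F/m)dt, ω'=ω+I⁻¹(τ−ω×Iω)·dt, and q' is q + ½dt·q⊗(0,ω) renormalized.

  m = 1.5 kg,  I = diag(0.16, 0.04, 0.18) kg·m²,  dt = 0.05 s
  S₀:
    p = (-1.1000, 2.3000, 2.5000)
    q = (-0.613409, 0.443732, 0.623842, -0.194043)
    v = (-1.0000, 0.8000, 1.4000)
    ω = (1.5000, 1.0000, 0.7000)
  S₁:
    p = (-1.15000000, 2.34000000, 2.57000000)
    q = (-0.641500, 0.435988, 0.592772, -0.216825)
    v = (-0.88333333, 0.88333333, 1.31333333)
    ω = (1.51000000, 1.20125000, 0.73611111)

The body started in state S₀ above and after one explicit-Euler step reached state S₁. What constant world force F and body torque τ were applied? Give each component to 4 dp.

F = (3.5000, 2.5000, -2.6000)
τ = (0.1300, 0.1400, -0.0500)

ω₁ − ω₀ = (0.01000000, 0.20125000, 0.03611111)
applied torque τ = (0.1300, 0.1400, -0.0500)
velocity change Δv = (0.11666667, 0.08333333, -0.08666667)
applied force F = (3.5000, 2.5000, -2.6000)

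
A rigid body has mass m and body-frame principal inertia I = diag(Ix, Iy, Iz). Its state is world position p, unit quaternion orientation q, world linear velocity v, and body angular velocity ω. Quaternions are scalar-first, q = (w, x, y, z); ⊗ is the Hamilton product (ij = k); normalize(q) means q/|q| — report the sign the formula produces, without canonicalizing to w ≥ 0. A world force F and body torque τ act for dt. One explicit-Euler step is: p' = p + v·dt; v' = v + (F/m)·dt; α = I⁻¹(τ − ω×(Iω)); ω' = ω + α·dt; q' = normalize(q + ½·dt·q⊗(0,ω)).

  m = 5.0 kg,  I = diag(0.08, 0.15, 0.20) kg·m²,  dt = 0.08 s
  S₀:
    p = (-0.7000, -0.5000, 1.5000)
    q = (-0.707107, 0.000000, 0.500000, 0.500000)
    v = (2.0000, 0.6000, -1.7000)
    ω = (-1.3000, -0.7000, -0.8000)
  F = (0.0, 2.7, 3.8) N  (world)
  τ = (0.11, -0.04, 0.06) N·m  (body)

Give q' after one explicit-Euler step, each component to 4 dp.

q' = (-0.6756, 0.0347, 0.4927, 0.5474)

2q̇ = q⊗(0,ω) = (0.7500000, 0.8692391, -0.1550251, 1.2156856)
q + ½dt·q⊗(0,ω), renormalized = (-0.6756, 0.0347, 0.4927, 0.5474)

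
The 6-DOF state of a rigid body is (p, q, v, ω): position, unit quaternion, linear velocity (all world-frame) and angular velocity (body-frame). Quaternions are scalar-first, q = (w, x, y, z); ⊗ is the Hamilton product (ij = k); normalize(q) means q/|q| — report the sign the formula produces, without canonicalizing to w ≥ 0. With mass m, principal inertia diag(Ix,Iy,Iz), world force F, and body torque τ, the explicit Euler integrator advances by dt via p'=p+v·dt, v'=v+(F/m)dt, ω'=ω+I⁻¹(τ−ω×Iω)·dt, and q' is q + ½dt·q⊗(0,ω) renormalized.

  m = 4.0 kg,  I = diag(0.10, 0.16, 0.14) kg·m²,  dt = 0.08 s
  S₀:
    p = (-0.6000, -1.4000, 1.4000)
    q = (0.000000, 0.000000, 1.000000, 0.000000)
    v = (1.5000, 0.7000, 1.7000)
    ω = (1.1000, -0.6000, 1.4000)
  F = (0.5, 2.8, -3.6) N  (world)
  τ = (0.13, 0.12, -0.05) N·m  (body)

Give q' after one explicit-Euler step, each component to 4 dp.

q' = (0.0239, 0.0558, 0.9972, -0.0439)

2q̇ = q⊗(0,ω) = (0.6000000, 1.4000000, 0.0000000, -1.1000000)
q' = normalize(q + ½dt·q⊗(0,ω)) = (0.0239, 0.0558, 0.9972, -0.0439)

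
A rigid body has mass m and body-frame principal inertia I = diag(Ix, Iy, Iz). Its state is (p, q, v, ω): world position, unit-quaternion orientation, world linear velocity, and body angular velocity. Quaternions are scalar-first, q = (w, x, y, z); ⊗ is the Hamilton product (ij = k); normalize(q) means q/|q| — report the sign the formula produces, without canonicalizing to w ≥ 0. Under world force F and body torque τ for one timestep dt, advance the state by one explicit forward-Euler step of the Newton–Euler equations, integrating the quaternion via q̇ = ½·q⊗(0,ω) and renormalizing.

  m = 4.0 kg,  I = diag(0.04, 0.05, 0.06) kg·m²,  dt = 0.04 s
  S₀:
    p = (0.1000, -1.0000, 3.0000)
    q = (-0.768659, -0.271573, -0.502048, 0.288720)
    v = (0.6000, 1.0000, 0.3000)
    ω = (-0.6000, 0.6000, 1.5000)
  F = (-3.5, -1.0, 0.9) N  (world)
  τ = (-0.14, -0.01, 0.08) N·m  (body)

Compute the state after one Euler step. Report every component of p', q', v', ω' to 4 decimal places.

p' = p + v·dt = (0.1240, -0.9600, 3.0120)
new velocity v' = (0.5650, 0.9900, 0.3090)
precession coupling ω×(Iω) = (0.0090, 0.0180, -0.0036)
(τ − ω×Iω)/I = (-3.7250, -0.5600, 1.3933)
ω' = ω + α·dt = (-0.7490, 0.5776, 1.5557)
Hamilton product q⊗(0,ω) = (-0.2947950, -0.4651086, -0.2270679, -1.6171611)
q + ½dt·q⊗(0,ω), renormalized = (-0.7741, -0.2807, -0.5063, 0.2562)

p' = (0.1240, -0.9600, 3.0120)
q' = (-0.7741, -0.2807, -0.5063, 0.2562)
v' = (0.5650, 0.9900, 0.3090)
ω' = (-0.7490, 0.5776, 1.5557)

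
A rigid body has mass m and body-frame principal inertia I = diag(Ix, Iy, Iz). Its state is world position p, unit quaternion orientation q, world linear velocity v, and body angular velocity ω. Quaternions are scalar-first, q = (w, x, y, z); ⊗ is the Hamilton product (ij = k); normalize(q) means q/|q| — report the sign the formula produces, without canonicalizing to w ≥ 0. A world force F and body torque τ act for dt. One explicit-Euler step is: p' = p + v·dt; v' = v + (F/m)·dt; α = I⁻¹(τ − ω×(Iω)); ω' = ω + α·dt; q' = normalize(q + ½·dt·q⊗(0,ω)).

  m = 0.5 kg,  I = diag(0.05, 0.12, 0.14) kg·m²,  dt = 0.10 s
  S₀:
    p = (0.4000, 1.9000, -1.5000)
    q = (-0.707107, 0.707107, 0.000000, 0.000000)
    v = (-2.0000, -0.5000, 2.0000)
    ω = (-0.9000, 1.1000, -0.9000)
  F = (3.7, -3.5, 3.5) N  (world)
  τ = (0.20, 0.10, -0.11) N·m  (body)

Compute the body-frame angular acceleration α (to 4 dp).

ω×(Iω) gyroscopic = (-0.0198, -0.0729, -0.0693)
(τ − ω×Iω)/I = (4.3960, 1.4408, -0.2907)

α = (4.3960, 1.4408, -0.2907)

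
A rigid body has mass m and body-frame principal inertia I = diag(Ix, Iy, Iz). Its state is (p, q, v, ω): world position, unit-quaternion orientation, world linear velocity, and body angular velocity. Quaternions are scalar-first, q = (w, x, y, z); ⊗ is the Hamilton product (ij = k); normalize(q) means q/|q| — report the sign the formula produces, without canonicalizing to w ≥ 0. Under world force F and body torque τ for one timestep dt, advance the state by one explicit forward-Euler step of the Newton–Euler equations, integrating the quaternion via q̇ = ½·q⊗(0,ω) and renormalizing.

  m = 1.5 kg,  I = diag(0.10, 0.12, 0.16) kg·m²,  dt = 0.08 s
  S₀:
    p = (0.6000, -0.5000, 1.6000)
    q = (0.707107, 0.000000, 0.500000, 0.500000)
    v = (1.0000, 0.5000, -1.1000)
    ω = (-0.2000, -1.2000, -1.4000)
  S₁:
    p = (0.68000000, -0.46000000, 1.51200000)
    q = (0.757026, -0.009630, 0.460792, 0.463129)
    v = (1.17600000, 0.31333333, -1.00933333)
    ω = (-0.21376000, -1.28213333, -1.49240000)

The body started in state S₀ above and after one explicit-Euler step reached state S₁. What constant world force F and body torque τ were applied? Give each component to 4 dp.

F = (3.3000, -3.5000, 1.7000)
τ = (0.0500, -0.1400, -0.1800)

Δv = v₁−v₀ = (0.17600000, -0.18666667, 0.09066667)
m·(v₁−v₀)/dt = (3.3000, -3.5000, 1.7000)
rate change Δω = (-0.01376000, -0.08213333, -0.09240000)
applied torque τ = (0.0500, -0.1400, -0.1800)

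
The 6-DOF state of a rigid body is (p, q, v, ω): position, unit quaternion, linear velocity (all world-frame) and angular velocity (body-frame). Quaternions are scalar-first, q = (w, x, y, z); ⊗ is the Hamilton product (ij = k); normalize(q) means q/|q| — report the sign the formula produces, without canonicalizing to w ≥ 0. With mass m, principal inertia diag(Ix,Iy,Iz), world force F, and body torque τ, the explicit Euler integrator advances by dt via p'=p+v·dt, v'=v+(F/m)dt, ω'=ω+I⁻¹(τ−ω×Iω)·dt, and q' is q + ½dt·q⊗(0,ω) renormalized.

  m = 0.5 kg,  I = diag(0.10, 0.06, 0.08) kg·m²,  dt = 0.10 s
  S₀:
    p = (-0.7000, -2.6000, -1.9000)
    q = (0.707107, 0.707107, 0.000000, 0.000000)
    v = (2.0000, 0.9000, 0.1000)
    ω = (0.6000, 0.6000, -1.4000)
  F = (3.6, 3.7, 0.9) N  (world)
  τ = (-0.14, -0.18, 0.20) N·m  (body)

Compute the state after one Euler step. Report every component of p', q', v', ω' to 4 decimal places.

α = I⁻¹(τ − ω×Iω) = (-1.2320, -2.7200, 2.6800)
new body rate ω' = (0.4768, 0.3280, -1.1320)
q⊗(0,ω) = (-0.4242642, 0.4242642, 1.4142140, -0.5656856)
q + ½dt·q⊗(0,ω), renormalized = (0.6836, 0.7259, 0.0705, -0.0282)
new position p' = (-0.5000, -2.5100, -1.8900)
new velocity v' = (2.7200, 1.6400, 0.2800)

p' = (-0.5000, -2.5100, -1.8900)
q' = (0.6836, 0.7259, 0.0705, -0.0282)
v' = (2.7200, 1.6400, 0.2800)
ω' = (0.4768, 0.3280, -1.1320)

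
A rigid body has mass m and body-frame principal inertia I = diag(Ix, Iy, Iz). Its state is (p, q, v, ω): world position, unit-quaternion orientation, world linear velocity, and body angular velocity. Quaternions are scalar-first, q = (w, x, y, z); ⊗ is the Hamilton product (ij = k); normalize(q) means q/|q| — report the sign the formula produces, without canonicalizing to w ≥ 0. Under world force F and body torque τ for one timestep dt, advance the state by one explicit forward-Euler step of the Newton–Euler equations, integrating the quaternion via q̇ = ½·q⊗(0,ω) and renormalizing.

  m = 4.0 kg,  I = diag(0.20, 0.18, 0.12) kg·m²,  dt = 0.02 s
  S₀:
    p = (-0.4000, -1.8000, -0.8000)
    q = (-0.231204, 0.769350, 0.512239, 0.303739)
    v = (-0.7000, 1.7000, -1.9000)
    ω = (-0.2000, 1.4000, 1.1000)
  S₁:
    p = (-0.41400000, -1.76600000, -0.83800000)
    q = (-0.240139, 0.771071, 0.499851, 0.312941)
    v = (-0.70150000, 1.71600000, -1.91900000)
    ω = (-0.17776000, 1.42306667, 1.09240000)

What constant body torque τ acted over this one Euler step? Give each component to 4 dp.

Δω = ω₁−ω₀ = (0.02224000, 0.02306667, -0.00760000)
τ = I·(Δω/dt) + ω₀×(Iω₀) = (0.1300, 0.1900, -0.0400)

τ = (0.1300, 0.1900, -0.0400)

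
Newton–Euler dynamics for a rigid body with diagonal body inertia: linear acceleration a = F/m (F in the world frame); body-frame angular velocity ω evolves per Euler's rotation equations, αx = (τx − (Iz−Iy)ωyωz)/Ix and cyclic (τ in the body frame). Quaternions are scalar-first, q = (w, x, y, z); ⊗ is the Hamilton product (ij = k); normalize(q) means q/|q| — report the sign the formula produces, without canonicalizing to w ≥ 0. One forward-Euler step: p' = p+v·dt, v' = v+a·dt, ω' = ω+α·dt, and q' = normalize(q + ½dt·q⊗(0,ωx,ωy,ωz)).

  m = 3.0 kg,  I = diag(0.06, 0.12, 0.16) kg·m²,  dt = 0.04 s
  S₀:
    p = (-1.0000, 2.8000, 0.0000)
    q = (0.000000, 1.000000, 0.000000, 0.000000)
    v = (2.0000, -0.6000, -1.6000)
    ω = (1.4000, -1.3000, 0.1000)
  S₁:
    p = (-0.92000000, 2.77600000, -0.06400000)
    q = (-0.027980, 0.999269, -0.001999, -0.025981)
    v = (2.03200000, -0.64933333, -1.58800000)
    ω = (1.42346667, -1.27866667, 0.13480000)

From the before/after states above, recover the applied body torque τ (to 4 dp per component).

ω₁ − ω₀ = (0.02346667, 0.02133333, 0.03480000)
I·α + gyro = (0.0300, 0.0500, 0.0300)

τ = (0.0300, 0.0500, 0.0300)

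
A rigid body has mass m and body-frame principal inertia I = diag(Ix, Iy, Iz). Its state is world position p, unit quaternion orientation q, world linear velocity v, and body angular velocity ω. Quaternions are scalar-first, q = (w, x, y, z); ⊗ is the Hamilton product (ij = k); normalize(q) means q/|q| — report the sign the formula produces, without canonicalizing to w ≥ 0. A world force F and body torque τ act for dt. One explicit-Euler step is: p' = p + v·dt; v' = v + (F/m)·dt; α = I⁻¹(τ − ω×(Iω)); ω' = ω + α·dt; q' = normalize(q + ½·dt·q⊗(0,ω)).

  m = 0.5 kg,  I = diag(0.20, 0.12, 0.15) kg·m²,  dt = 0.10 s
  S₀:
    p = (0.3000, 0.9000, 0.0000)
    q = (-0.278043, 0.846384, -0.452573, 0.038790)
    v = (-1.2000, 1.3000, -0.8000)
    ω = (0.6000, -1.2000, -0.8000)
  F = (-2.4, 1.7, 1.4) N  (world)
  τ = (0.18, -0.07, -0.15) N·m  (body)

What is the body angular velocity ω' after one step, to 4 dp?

(τ − ω×Iω)/I = (0.7560, -0.3833, -1.3840)
new body rate ω' = (0.6756, -1.2383, -0.9384)

ω' = (0.6756, -1.2383, -0.9384)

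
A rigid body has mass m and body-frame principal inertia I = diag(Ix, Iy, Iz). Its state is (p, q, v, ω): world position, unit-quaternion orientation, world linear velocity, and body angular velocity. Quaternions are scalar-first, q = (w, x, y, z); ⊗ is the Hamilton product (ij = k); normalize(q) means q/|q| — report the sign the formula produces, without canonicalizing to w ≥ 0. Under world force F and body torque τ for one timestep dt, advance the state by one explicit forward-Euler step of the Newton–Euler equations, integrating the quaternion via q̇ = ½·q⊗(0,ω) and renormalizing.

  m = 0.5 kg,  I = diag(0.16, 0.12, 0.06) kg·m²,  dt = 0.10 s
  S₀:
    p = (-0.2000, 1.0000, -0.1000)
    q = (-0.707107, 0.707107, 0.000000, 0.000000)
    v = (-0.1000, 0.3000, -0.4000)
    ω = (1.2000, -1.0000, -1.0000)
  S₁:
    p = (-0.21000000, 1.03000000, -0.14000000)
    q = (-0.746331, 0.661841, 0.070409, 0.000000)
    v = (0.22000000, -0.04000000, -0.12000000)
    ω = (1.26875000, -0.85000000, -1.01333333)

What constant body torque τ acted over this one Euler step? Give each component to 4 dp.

rate change Δω = (0.06875000, 0.15000000, -0.01333333)
τ = I·(Δω/dt) + ω₀×(Iω₀) = (0.0500, 0.0600, 0.0400)

τ = (0.0500, 0.0600, 0.0400)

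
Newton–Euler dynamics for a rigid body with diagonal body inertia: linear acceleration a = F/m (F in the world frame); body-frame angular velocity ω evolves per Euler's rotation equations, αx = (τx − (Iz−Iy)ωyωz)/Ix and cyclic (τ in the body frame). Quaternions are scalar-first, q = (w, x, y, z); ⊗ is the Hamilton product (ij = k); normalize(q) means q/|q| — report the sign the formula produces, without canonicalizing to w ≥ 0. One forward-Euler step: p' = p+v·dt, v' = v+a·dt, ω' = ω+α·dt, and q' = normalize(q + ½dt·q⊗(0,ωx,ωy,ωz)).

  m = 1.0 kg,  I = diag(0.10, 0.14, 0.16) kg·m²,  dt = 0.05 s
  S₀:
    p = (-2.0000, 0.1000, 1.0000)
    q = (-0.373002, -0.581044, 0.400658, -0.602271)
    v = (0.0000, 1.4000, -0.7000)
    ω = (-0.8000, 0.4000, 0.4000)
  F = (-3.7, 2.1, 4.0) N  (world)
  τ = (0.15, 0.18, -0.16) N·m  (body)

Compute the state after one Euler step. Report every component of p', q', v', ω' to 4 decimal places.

p + v·dt = (-2.0000, 0.1700, 0.9650)
v + (F/m)dt = (-0.1850, 1.5050, -0.5000)
ω×(Iω) gyroscopic = (0.0032, 0.0192, -0.0128)
angular accel α = (1.4680, 1.1486, -0.9200)
ω' = ω + α·dt = (-0.7266, 0.4574, 0.3540)
Hamilton product q⊗(0,ω) = (-0.3841900, 0.6995732, 0.5650336, -0.0610920)
q + ½dt·q⊗(0,ω), renormalized = (-0.3825, -0.5634, 0.4147, -0.6036)

p' = (-2.0000, 0.1700, 0.9650)
q' = (-0.3825, -0.5634, 0.4147, -0.6036)
v' = (-0.1850, 1.5050, -0.5000)
ω' = (-0.7266, 0.4574, 0.3540)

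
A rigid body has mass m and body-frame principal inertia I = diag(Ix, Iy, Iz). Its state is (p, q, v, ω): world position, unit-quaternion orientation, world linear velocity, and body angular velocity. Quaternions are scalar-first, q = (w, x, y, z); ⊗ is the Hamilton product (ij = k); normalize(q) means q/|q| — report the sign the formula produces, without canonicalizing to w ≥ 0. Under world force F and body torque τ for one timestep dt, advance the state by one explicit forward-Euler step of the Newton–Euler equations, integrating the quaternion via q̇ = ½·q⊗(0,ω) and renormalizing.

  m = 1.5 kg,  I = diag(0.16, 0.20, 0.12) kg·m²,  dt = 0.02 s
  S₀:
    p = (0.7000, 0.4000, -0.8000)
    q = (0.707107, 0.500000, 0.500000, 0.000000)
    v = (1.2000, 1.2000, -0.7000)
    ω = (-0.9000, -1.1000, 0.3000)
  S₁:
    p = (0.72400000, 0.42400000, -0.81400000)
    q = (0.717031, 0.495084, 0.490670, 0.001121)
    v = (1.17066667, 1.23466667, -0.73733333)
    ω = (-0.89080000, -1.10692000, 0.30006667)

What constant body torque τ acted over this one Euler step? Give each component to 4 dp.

τ = (0.1000, -0.0800, 0.0400)

Δω = ω₁−ω₀ = (0.00920000, -0.00692000, 0.00006667)
applied torque τ = (0.1000, -0.0800, 0.0400)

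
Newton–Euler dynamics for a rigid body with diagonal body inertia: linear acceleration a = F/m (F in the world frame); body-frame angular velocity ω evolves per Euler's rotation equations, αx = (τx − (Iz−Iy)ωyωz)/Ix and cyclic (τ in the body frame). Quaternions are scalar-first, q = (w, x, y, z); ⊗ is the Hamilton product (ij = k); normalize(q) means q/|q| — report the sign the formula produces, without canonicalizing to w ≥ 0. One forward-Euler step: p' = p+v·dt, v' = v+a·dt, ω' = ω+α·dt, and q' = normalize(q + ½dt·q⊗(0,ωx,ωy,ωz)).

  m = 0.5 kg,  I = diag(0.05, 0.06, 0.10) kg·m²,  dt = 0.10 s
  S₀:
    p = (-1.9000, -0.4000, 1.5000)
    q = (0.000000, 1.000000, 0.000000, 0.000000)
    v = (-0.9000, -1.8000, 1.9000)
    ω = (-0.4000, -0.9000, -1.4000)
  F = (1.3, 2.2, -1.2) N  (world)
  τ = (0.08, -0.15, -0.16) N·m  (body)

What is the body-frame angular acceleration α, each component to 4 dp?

α = (0.5920, -2.0333, -1.6360)

gyro term ω×Iω = (0.0504, -0.0280, 0.0036)
(τ − ω×Iω)/I = (0.5920, -2.0333, -1.6360)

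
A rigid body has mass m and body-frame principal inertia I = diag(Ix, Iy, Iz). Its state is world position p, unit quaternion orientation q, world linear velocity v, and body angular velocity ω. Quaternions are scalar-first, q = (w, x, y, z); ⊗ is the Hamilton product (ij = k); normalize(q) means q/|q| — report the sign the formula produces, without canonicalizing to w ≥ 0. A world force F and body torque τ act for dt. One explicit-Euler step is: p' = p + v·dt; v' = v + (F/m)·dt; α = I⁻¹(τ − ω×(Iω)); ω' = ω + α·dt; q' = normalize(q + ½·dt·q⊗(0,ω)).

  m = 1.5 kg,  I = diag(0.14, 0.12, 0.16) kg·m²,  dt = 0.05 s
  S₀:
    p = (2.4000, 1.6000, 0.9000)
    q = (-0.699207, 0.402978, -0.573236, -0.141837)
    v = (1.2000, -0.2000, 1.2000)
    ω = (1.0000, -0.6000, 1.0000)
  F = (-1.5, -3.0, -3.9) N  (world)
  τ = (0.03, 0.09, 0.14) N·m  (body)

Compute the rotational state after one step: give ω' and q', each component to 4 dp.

ω×(Iω) gyroscopic = (-0.0240, -0.0200, 0.0120)
(τ − ω×Iω)/I = (0.3857, 0.9167, 0.8000)
ω' = ω + α·dt = (1.0193, -0.5542, 1.0400)
Hamilton product q⊗(0,ω) = (-0.6050826, -1.3575452, -0.1252908, -0.3677578)
q' = normalize(q + ½dt·q⊗(0,ω)) = (-0.7138, 0.3688, -0.5759, -0.1509)

ω' = (1.0193, -0.5542, 1.0400)
q' = (-0.7138, 0.3688, -0.5759, -0.1509)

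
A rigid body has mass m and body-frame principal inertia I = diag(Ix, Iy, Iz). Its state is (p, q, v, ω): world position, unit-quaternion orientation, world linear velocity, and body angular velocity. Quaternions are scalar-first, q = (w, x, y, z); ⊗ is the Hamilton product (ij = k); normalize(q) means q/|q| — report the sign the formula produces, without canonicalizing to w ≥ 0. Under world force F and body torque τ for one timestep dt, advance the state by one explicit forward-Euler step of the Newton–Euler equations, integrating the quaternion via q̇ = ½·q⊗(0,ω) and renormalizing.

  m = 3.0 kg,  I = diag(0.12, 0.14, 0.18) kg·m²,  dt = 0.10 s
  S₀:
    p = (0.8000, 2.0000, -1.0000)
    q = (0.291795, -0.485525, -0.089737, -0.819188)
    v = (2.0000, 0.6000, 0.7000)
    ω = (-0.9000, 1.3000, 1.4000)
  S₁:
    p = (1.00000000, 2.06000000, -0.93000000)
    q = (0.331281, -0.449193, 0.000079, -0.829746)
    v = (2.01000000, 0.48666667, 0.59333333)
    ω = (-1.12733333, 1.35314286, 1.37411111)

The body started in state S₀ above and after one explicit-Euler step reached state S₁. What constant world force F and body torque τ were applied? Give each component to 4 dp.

velocity change Δv = (0.01000000, -0.11333333, -0.10666667)
applied force F = (0.3000, -3.4000, -3.2000)
Δω = ω₁−ω₀ = (-0.22733333, 0.05314286, -0.02588889)
I·α + gyro = (-0.2000, 0.1500, -0.0700)

F = (0.3000, -3.4000, -3.2000)
τ = (-0.2000, 0.1500, -0.0700)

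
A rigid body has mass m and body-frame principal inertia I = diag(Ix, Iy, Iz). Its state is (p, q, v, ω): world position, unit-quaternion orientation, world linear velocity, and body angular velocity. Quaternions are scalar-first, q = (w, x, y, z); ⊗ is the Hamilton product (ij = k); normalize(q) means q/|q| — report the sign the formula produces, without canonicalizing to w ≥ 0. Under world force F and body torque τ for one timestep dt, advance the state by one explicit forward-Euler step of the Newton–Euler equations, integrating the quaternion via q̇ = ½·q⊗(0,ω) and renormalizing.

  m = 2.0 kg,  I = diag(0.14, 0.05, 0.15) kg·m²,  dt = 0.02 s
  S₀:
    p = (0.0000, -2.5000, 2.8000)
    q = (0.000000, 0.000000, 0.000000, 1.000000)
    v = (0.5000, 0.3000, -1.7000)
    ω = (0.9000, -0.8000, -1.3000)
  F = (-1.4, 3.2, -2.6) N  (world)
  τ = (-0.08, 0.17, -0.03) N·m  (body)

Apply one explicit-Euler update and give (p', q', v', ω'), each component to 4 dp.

p + v·dt = (0.0100, -2.4940, 2.7660)
new velocity v' = (0.4860, 0.3320, -1.7260)
ω×(Iω) gyroscopic = (0.1040, 0.0117, 0.0648)
(τ − ω×Iω)/I = (-1.3143, 3.1660, -0.6320)
ω + α·dt = (0.8737, -0.7367, -1.3126)
2q̇ = q⊗(0,ω) = (1.3000000, 0.8000000, 0.9000000, 0.0000000)
updated quaternion q' = (0.0130, 0.0080, 0.0090, 0.9998)

p' = (0.0100, -2.4940, 2.7660)
q' = (0.0130, 0.0080, 0.0090, 0.9998)
v' = (0.4860, 0.3320, -1.7260)
ω' = (0.8737, -0.7367, -1.3126)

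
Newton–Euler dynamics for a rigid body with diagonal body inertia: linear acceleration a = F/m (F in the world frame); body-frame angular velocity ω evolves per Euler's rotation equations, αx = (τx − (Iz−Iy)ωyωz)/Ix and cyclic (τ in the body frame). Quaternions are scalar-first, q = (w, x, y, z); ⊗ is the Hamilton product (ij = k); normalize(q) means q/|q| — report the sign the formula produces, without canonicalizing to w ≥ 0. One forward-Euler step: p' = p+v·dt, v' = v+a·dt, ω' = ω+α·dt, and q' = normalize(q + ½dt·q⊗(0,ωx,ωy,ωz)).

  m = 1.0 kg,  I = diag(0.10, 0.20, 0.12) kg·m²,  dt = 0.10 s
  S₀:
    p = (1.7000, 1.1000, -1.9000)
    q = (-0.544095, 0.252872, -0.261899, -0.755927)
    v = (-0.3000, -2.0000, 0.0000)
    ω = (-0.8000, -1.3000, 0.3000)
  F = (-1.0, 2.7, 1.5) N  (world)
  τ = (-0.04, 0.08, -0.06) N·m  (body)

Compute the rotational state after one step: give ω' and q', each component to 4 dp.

ω×(Iω) gyroscopic = (0.0312, 0.0048, 0.1040)
angular accel α = (-0.7120, 0.3760, -1.3667)
ω + α·dt = (-0.8712, -1.2624, 0.1633)
Hamilton product q⊗(0,ω) = (0.0886070, -0.6259988, 1.2362035, -0.7014813)
q' = normalize(q + ½dt·q⊗(0,ω)) = (-0.5380, 0.2209, -0.1995, -0.7886)

ω' = (-0.8712, -1.2624, 0.1633)
q' = (-0.5380, 0.2209, -0.1995, -0.7886)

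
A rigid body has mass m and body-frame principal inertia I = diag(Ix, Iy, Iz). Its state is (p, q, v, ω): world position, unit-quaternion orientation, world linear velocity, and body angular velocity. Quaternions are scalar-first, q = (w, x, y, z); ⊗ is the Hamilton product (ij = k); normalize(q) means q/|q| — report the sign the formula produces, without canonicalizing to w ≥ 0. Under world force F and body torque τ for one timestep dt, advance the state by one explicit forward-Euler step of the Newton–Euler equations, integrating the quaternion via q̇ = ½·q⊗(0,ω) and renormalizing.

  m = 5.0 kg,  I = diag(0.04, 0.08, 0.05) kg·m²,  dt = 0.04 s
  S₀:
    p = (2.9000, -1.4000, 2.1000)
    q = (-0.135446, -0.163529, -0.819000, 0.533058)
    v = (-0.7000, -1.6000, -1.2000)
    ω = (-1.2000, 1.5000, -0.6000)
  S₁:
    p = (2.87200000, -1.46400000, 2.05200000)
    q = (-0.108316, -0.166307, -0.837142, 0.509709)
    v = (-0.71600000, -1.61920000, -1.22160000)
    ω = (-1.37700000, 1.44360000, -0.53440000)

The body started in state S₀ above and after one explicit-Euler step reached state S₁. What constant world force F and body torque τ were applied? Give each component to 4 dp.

F = (-2.0000, -2.4000, -2.7000)
τ = (-0.1500, -0.1200, 0.0100)

rate change Δω = (-0.17700000, -0.05640000, 0.06560000)
gyro term ω₀×Iω₀ = (0.0270, -0.0072, -0.0720)
τ = I·(Δω/dt) + ω₀×(Iω₀) = (-0.1500, -0.1200, 0.0100)
Δv = v₁−v₀ = (-0.01600000, -0.01920000, -0.02160000)
F = m·Δv/dt = (-2.0000, -2.4000, -2.7000)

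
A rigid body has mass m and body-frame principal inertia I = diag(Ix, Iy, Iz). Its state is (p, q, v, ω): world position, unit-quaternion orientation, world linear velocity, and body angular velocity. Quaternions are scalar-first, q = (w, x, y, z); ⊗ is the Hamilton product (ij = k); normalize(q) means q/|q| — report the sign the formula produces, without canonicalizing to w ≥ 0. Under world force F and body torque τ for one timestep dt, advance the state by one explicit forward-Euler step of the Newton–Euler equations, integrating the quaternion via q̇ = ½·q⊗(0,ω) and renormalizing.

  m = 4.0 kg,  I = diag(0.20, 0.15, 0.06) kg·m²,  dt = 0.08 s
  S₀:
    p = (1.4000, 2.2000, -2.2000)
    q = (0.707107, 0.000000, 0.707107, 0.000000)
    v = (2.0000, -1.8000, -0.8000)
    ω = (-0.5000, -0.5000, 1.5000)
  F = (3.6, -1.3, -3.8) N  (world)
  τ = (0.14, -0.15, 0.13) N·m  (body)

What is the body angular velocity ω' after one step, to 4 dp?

ω' = (-0.4710, -0.5240, 1.6900)

precession coupling ω×(Iω) = (0.0675, -0.1050, -0.0125)
angular accel α = (0.3625, -0.3000, 2.3750)
new body rate ω' = (-0.4710, -0.5240, 1.6900)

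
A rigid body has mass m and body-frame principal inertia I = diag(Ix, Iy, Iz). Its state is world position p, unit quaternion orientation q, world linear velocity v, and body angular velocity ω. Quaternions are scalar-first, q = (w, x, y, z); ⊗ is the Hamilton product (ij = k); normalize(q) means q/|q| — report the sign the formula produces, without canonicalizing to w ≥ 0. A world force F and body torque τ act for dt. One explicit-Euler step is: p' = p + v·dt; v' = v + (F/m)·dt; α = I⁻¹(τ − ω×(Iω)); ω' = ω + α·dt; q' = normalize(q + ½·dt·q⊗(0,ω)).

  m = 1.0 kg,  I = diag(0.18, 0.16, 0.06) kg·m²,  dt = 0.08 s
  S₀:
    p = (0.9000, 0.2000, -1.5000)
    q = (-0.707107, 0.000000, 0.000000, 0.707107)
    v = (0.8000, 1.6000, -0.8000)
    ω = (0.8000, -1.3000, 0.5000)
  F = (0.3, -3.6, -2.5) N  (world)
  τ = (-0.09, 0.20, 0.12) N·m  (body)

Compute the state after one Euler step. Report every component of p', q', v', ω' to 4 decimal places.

p' = (0.9640, 0.3280, -1.5640)
q' = (-0.7198, 0.0141, 0.0593, 0.6915)
v' = (0.8240, 1.3120, -1.0000)
ω' = (0.7311, -1.2240, 0.6323)

p' = p + v·dt = (0.9640, 0.3280, -1.5640)
v + (F/m)dt = (0.8240, 1.3120, -1.0000)
(τ − ω×Iω)/I = (-0.8611, 0.9500, 1.6533)
new body rate ω' = (0.7311, -1.2240, 0.6323)
Hamilton product q⊗(0,ω) = (-0.3535535, 0.3535535, 1.4849247, -0.3535535)
updated quaternion q' = (-0.7198, 0.0141, 0.0593, 0.6915)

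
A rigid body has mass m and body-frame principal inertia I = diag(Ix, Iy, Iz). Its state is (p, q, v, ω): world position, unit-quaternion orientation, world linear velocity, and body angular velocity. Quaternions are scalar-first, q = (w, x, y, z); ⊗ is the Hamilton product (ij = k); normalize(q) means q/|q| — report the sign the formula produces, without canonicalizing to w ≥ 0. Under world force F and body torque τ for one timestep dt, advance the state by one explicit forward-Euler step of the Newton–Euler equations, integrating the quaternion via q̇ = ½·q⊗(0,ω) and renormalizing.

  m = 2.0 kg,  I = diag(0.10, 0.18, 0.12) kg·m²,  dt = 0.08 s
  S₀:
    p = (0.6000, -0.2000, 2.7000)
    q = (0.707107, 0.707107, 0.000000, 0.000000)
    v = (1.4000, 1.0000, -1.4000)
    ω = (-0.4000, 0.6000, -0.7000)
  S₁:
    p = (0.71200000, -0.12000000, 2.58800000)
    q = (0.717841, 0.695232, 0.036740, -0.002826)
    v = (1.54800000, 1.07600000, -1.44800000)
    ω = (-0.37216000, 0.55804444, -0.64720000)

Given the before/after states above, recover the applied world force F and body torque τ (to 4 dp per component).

F = (3.7000, 1.9000, -1.2000)
τ = (0.0600, -0.1000, 0.0600)

rate change Δω = (0.02784000, -0.04195556, 0.05280000)
ω₀×(Iω₀) = (0.0252, -0.0056, -0.0192)
τ = I·(Δω/dt) + ω₀×(Iω₀) = (0.0600, -0.1000, 0.0600)
velocity change Δv = (0.14800000, 0.07600000, -0.04800000)
F = m·Δv/dt = (3.7000, 1.9000, -1.2000)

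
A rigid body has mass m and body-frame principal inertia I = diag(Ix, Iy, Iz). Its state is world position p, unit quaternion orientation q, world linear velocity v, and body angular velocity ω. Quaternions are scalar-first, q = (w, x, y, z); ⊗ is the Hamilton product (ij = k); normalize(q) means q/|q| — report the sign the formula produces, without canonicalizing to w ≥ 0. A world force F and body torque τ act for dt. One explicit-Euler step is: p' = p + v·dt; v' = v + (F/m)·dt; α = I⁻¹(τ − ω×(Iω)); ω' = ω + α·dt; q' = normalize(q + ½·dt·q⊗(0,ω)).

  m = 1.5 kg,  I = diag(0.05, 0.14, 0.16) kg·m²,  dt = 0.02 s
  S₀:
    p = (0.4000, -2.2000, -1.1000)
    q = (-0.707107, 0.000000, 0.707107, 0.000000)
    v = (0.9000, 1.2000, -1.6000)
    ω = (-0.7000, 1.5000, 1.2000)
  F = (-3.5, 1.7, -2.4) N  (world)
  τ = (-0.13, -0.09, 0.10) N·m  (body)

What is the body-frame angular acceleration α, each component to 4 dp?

α = (-3.3200, -1.3029, 1.2156)

gyro term ω×Iω = (0.0360, 0.0924, -0.0945)
(τ − ω×Iω)/I = (-3.3200, -1.3029, 1.2156)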